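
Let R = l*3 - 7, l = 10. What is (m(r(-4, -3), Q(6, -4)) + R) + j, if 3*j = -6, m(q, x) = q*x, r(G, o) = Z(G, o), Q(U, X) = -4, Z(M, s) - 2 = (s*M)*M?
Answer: 205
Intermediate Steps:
Z(M, s) = 2 + s*M² (Z(M, s) = 2 + (s*M)*M = 2 + (M*s)*M = 2 + s*M²)
r(G, o) = 2 + o*G²
j = -2 (j = (⅓)*(-6) = -2)
R = 23 (R = 10*3 - 7 = 30 - 7 = 23)
(m(r(-4, -3), Q(6, -4)) + R) + j = ((2 - 3*(-4)²)*(-4) + 23) - 2 = ((2 - 3*16)*(-4) + 23) - 2 = ((2 - 48)*(-4) + 23) - 2 = (-46*(-4) + 23) - 2 = (184 + 23) - 2 = 207 - 2 = 205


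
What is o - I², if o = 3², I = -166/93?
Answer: 50285/8649 ≈ 5.8140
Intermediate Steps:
I = -166/93 (I = -166*1/93 = -166/93 ≈ -1.7849)
o = 9
o - I² = 9 - (-166/93)² = 9 - 1*27556/8649 = 9 - 27556/8649 = 50285/8649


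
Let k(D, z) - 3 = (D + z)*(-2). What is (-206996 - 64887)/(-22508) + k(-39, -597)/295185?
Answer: 5352298737/442934932 ≈ 12.084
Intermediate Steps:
k(D, z) = 3 - 2*D - 2*z (k(D, z) = 3 + (D + z)*(-2) = 3 + (-2*D - 2*z) = 3 - 2*D - 2*z)
(-206996 - 64887)/(-22508) + k(-39, -597)/295185 = (-206996 - 64887)/(-22508) + (3 - 2*(-39) - 2*(-597))/295185 = -271883*(-1/22508) + (3 + 78 + 1194)*(1/295185) = 271883/22508 + 1275*(1/295185) = 271883/22508 + 85/19679 = 5352298737/442934932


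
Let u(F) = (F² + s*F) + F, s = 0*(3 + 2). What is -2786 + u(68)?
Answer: 1906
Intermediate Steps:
s = 0 (s = 0*5 = 0)
u(F) = F + F² (u(F) = (F² + 0*F) + F = (F² + 0) + F = F² + F = F + F²)
-2786 + u(68) = -2786 + 68*(1 + 68) = -2786 + 68*69 = -2786 + 4692 = 1906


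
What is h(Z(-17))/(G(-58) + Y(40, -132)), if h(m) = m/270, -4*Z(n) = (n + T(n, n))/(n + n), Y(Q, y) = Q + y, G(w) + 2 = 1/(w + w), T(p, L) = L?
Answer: 29/2944350 ≈ 9.8494e-6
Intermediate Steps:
G(w) = -2 + 1/(2*w) (G(w) = -2 + 1/(w + w) = -2 + 1/(2*w))
Z(n) = -1/4 (Z(n) = -(n + n)/(4*(n + n)) = -2*n/(4*(2*n)) = -2*n*1/(2*n)/4 = -1/4*1 = -1/4)
h(m) = m/270 (h(m) = m*(1/270) = m/270)
h(Z(-17))/(G(-58) + Y(40, -132)) = ((1/270)*(-1/4))/((-2 + (1/2)/(-58)) + (40 - 132)) = -1/(1080*((-2 + (1/2)*(-1/58)) - 92)) = -1/(1080*((-2 - 1/116) - 92)) = -1/(1080*(-233/116 - 92)) = -1/(1080*(-10905/116)) = -1/1080*(-116/10905) = 29/2944350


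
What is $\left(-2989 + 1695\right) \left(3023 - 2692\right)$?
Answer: $-428314$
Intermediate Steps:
$\left(-2989 + 1695\right) \left(3023 - 2692\right) = \left(-1294\right) 331 = -428314$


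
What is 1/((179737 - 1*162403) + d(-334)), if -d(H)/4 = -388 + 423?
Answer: 1/17194 ≈ 5.8160e-5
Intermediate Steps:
d(H) = -140 (d(H) = -4*(-388 + 423) = -4*35 = -140)
1/((179737 - 1*162403) + d(-334)) = 1/((179737 - 1*162403) - 140) = 1/((179737 - 162403) - 140) = 1/(17334 - 140) = 1/17194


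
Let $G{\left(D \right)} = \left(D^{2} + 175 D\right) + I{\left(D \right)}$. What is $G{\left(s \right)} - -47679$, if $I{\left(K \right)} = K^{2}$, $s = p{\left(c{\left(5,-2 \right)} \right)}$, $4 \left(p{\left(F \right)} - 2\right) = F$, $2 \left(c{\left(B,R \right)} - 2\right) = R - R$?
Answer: $48129$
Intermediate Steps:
$c{\left(B,R \right)} = 2$ ($c{\left(B,R \right)} = 2 + \frac{R - R}{2} = 2 + \frac{1}{2} \cdot 0 = 2 + 0 = 2$)
$p{\left(F \right)} = 2 + \frac{F}{4}$
$s = \frac{5}{2}$ ($s = 2 + \frac{1}{4} \cdot 2 = 2 + \frac{1}{2} = \frac{5}{2} \approx 2.5$)
$G{\left(D \right)} = 2 D^{2} + 175 D$ ($G{\left(D \right)} = \left(D^{2} + 175 D\right) + D^{2} = 2 D^{2} + 175 D$)
$G{\left(s \right)} - -47679 = \frac{5 \left(175 + 2 \cdot \frac{5}{2}\right)}{2} - -47679 = \frac{5 \left(175 + 5\right)}{2} + 47679 = \frac{5}{2} \cdot 180 + 47679 = 450 + 47679 = 48129$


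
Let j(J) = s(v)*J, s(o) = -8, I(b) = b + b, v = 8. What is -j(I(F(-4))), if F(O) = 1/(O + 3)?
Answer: -16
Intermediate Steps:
F(O) = 1/(3 + O)
I(b) = 2*b
j(J) = -8*J
-j(I(F(-4))) = -(-8)*2/(3 - 4) = -(-8)*2/(-1) = -(-8)*2*(-1) = -(-8)*(-2) = -1*16 = -16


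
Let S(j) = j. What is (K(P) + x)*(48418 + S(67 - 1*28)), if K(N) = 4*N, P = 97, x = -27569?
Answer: -1317109717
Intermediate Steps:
(K(P) + x)*(48418 + S(67 - 1*28)) = (4*97 - 27569)*(48418 + (67 - 1*28)) = (388 - 27569)*(48418 + (67 - 28)) = -27181*(48418 + 39) = -27181*48457 = -1317109717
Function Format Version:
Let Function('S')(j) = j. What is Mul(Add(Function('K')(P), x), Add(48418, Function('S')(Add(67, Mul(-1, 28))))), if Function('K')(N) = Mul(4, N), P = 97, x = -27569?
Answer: -1317109717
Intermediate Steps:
Mul(Add(Function('K')(P), x), Add(48418, Function('S')(Add(67, Mul(-1, 28))))) = Mul(Add(Mul(4, 97), -27569), Add(48418, Add(67, Mul(-1, 28)))) = Mul(Add(388, -27569), Add(48418, Add(67, -28))) = Mul(-27181, Add(48418, 39)) = Mul(-27181, 48457) = -1317109717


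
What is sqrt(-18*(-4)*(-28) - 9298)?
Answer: I*sqrt(11314) ≈ 106.37*I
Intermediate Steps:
sqrt(-18*(-4)*(-28) - 9298) = sqrt(72*(-28) - 9298) = sqrt(-2016 - 9298) = sqrt(-11314) = I*sqrt(11314)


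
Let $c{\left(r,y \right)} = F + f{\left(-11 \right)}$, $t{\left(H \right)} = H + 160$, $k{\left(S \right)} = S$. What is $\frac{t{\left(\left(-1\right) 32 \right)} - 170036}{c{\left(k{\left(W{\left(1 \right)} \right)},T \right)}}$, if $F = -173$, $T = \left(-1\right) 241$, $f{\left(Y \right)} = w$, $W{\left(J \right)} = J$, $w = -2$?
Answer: $\frac{169908}{175} \approx 970.9$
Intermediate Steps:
$f{\left(Y \right)} = -2$
$T = -241$
$t{\left(H \right)} = 160 + H$
$c{\left(r,y \right)} = -175$ ($c{\left(r,y \right)} = -173 - 2 = -175$)
$\frac{t{\left(\left(-1\right) 32 \right)} - 170036}{c{\left(k{\left(W{\left(1 \right)} \right)},T \right)}} = \frac{\left(160 - 32\right) - 170036}{-175} = \left(\left(160 - 32\right) - 170036\right) \left(- \frac{1}{175}\right) = \left(128 - 170036\right) \left(- \frac{1}{175}\right) = \left(-169908\right) \left(- \frac{1}{175}\right) = \frac{169908}{175}$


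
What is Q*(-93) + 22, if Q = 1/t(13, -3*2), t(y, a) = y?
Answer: 193/13 ≈ 14.846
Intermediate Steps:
Q = 1/13 ≈ 0.076923
Q*(-93) + 22 = (1/13)*(-93) + 22 = -93/13 + 22 = 193/13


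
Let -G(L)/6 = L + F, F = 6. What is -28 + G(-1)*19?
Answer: -598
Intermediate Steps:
G(L) = -36 - 6*L (G(L) = -6*(L + 6) = -6*(6 + L) = -36 - 6*L)
-28 + G(-1)*19 = -28 + (-36 - 6*(-1))*19 = -28 + (-36 + 6)*19 = -28 - 30*19 = -28 - 570 = -598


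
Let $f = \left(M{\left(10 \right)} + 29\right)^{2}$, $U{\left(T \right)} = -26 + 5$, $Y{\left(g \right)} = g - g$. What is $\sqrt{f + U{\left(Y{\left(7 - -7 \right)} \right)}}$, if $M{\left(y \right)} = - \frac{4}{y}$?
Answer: $\frac{2 \sqrt{4981}}{5} \approx 28.23$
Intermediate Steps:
$Y{\left(g \right)} = 0$
$U{\left(T \right)} = -21$
$f = \frac{20449}{25}$ ($f = \left(- \frac{4}{10} + 29\right)^{2} = \left(\left(-4\right) \frac{1}{10} + 29\right)^{2} = \left(- \frac{2}{5} + 29\right)^{2} = \left(\frac{143}{5}\right)^{2} = \frac{20449}{25} \approx 817.96$)
$\sqrt{f + U{\left(Y{\left(7 - -7 \right)} \right)}} = \sqrt{\frac{20449}{25} - 21} = \sqrt{\frac{19924}{25}} = \frac{2 \sqrt{4981}}{5}$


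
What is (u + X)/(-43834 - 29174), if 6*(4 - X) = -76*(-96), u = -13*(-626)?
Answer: -3463/36504 ≈ -0.094866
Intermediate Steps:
u = 8138
X = -1212 (X = 4 - (-38)*(-96)/3 = 4 - ⅙*7296 = 4 - 1216 = -1212)
(u + X)/(-43834 - 29174) = (8138 - 1212)/(-43834 - 29174) = 6926/(-73008) = 6926*(-1/73008) = -3463/36504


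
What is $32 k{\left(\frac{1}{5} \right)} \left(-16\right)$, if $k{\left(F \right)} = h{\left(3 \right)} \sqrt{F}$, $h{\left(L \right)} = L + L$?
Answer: $- \frac{3072 \sqrt{5}}{5} \approx -1373.8$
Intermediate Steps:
$h{\left(L \right)} = 2 L$
$k{\left(F \right)} = 6 \sqrt{F}$ ($k{\left(F \right)} = 2 \cdot 3 \sqrt{F} = 6 \sqrt{F}$)
$32 k{\left(\frac{1}{5} \right)} \left(-16\right) = 32 \cdot 6 \sqrt{\frac{1}{5}} \left(-16\right) = 32 \frac{6}{\sqrt{5}} \left(-16\right) = 32 \cdot 6 \frac{\sqrt{5}}{5} \left(-16\right) = 32 \frac{6 \sqrt{5}}{5} \left(-16\right) = \frac{192 \sqrt{5}}{5} \left(-16\right) = - \frac{3072 \sqrt{5}}{5}$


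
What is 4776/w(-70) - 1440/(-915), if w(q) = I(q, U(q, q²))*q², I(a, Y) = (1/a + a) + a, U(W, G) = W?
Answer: 10928564/6975045 ≈ 1.5668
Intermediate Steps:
I(a, Y) = 1/a + 2*a (I(a, Y) = (a + 1/a) + a = 1/a + 2*a)
w(q) = q²*(1/q + 2*q) (w(q) = (1/q + 2*q)*q² = q²*(1/q + 2*q))
4776/w(-70) - 1440/(-915) = 4776/(-70 + 2*(-70)³) - 1440/(-915) = 4776/(-70 + 2*(-343000)) - 1440*(-1/915) = 4776/(-70 - 686000) + 96/61 = 4776/(-686070) + 96/61 = 4776*(-1/686070) + 96/61 = -796/114345 + 96/61 = 10928564/6975045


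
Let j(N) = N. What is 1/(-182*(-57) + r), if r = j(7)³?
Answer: 1/10717 ≈ 9.3310e-5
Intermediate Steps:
r = 343 (r = 7³ = 343)
1/(-182*(-57) + r) = 1/(-182*(-57) + 343) = 1/(10374 + 343) = 1/10717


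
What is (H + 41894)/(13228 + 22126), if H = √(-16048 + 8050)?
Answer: 20947/17677 + I*√7998/35354 ≈ 1.185 + 0.0025296*I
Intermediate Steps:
H = I*√7998 (H = √(-7998) = I*√7998 ≈ 89.432*I)
(H + 41894)/(13228 + 22126) = (I*√7998 + 41894)/(13228 + 22126) = (41894 + I*√7998)/35354 = (41894 + I*√7998)*(1/35354) = 20947/17677 + I*√7998/35354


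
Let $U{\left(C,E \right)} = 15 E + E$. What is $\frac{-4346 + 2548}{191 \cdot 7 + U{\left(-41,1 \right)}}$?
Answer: $- \frac{1798}{1353} \approx -1.3289$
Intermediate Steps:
$U{\left(C,E \right)} = 16 E$
$\frac{-4346 + 2548}{191 \cdot 7 + U{\left(-41,1 \right)}} = \frac{-4346 + 2548}{191 \cdot 7 + 16 \cdot 1} = - \frac{1798}{1337 + 16} = - \frac{1798}{1353}$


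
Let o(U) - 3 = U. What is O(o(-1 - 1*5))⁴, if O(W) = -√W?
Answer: 9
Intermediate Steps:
o(U) = 3 + U
O(o(-1 - 1*5))⁴ = (-√(3 + (-1 - 1*5)))⁴ = (-√(3 + (-1 - 5)))⁴ = (-√(3 - 6))⁴ = (-√(-3))⁴ = (-I*√3)⁴ = 9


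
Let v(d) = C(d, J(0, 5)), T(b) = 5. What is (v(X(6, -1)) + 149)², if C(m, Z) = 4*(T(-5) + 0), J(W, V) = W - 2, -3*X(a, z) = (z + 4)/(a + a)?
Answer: 28561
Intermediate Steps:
X(a, z) = -(4 + z)/(6*a) (X(a, z) = -(z + 4)/(3*(a + a)) = -(4 + z)/(3*(2*a)) = -(4 + z)*1/(2*a)/3 = -(4 + z)/(6*a))
J(W, V) = -2 + W
C(m, Z) = 20 (C(m, Z) = 4*(5 + 0) = 4*5 = 20)
v(d) = 20
(v(X(6, -1)) + 149)² = (20 + 149)² = 169² = 28561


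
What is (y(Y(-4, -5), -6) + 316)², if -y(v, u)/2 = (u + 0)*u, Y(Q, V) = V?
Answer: 59536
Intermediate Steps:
y(v, u) = -2*u² (y(v, u) = -2*(u + 0)*u = -2*u*u = -2*u²)
(y(Y(-4, -5), -6) + 316)² = (-2*(-6)² + 316)² = (-2*36 + 316)² = (-72 + 316)² = 244² = 59536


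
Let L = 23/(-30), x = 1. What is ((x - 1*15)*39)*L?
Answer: 2093/5 ≈ 418.60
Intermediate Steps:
L = -23/30 (L = 23*(-1/30) = -23/30 ≈ -0.76667)
((x - 1*15)*39)*L = ((1 - 1*15)*39)*(-23/30) = ((1 - 15)*39)*(-23/30) = -14*39*(-23/30) = -546*(-23/30) = 2093/5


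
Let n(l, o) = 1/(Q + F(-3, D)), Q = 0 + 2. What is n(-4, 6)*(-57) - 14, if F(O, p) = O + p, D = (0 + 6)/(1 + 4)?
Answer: -299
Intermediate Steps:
D = 6/5 ≈ 1.2000
Q = 2
n(l, o) = 5 (n(l, o) = 1/(2 + (-3 + 6/5)) = 1/(2 - 9/5) = 1/(1/5) = 5)
n(-4, 6)*(-57) - 14 = 5*(-57) - 14 = -285 - 14 = -299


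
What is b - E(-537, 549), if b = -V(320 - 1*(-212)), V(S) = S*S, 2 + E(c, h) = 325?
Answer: -283347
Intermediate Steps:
E(c, h) = 323 (E(c, h) = -2 + 325 = 323)
V(S) = S²
b = -283024 (b = -(320 - 1*(-212))² = -(320 + 212)² = -1*532² = -1*283024 = -283024)
b - E(-537, 549) = -283024 - 1*323 = -283024 - 323 = -283347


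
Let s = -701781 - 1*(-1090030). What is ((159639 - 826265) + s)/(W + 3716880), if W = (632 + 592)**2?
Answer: -25307/474096 ≈ -0.053379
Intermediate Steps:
s = 388249 (s = -701781 + 1090030 = 388249)
W = 1498176 (W = 1224**2 = 1498176)
((159639 - 826265) + s)/(W + 3716880) = ((159639 - 826265) + 388249)/(1498176 + 3716880) = (-666626 + 388249)/5215056 = -278377*1/5215056 = -25307/474096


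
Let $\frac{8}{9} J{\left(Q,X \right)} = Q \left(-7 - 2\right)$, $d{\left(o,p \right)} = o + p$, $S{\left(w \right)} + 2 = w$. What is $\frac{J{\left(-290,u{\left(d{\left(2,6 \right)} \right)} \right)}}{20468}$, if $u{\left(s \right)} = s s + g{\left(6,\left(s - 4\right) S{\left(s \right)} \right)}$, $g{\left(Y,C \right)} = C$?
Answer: $\frac{11745}{81872} \approx 0.14346$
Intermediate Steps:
$S{\left(w \right)} = -2 + w$
$u{\left(s \right)} = s^{2} + \left(-4 + s\right) \left(-2 + s\right)$ ($u{\left(s \right)} = s s + \left(s - 4\right) \left(-2 + s\right) = s^{2} + \left(-4 + s\right) \left(-2 + s\right)$)
$J{\left(Q,X \right)} = - \frac{81 Q}{8}$ ($J{\left(Q,X \right)} = \frac{9 Q \left(-7 - 2\right)}{8} = \frac{9 Q \left(-9\right)}{8} = \frac{9 \left(- 9 Q\right)}{8} = - \frac{81 Q}{8}$)
$\frac{J{\left(-290,u{\left(d{\left(2,6 \right)} \right)} \right)}}{20468} = \frac{\left(- \frac{81}{8}\right) \left(-290\right)}{20468} = \frac{11745}{4} \cdot \frac{1}{20468} = \frac{11745}{81872}$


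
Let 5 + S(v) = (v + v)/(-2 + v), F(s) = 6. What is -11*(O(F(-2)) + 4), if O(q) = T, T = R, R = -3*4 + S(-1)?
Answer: 407/3 ≈ 135.67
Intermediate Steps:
S(v) = -5 + 2*v/(-2 + v) (S(v) = -5 + (v + v)/(-2 + v) = -5 + (2*v)/(-2 + v) = -5 + 2*v/(-2 + v))
R = -49/3 (R = -3*4 + (10 - 3*(-1))/(-2 - 1) = -12 + (10 + 3)/(-3) = -12 - ⅓*13 = -12 - 13/3 = -49/3 ≈ -16.333)
T = -49/3 ≈ -16.333
O(q) = -49/3
-11*(O(F(-2)) + 4) = -11*(-49/3 + 4) = -11*(-37/3) = 407/3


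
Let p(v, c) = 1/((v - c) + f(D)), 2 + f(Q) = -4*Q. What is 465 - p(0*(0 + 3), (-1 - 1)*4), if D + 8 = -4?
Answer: 25109/54 ≈ 464.98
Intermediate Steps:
D = -12 (D = -8 - 4 = -12)
f(Q) = -2 - 4*Q
p(v, c) = 1/(46 + v - c) (p(v, c) = 1/((v - c) + (-2 - 4*(-12))) = 1/((v - c) + (-2 + 48)) = 1/((v - c) + 46) = 1/(46 + v - c))
465 - p(0*(0 + 3), (-1 - 1)*4) = 465 - 1/(46 + 0*(0 + 3) - (-1 - 1)*4) = 465 - 1/(46 + 0*3 - (-2)*4) = 465 - 1/(46 + 0 - 1*(-8)) = 465 - 1/(46 + 0 + 8) = 465 - 1/54 = 25109/54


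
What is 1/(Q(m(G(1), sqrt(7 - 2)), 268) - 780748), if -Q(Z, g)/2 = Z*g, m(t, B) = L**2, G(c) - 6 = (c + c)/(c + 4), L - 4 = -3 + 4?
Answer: -1/794148 ≈ -1.2592e-6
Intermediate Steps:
L = 5 (L = 4 + (-3 + 4) = 4 + 1 = 5)
G(c) = 6 + 2*c/(4 + c) (G(c) = 6 + (c + c)/(c + 4) = 6 + (2*c)/(4 + c) = 6 + 2*c/(4 + c))
m(t, B) = 25 (m(t, B) = 5**2 = 25)
Q(Z, g) = -2*Z*g
1/(Q(m(G(1), sqrt(7 - 2)), 268) - 780748) = 1/(-2*25*268 - 780748) = 1/(-13400 - 780748) = 1/(-794148) = -1/794148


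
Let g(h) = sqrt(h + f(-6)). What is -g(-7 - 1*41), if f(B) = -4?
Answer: -2*I*sqrt(13) ≈ -7.2111*I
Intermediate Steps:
g(h) = sqrt(-4 + h) (g(h) = sqrt(h - 4) = sqrt(-4 + h))
-g(-7 - 1*41) = -sqrt(-4 + (-7 - 1*41)) = -sqrt(-4 + (-7 - 41)) = -sqrt(-4 - 48) = -sqrt(-52) = -2*I*sqrt(13)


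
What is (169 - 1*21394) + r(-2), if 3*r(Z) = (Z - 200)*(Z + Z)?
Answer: -62867/3 ≈ -20956.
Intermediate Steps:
r(Z) = 2*Z*(-200 + Z)/3 (r(Z) = ((Z - 200)*(Z + Z))/3 = ((-200 + Z)*(2*Z))/3 = (2*Z*(-200 + Z))/3 = 2*Z*(-200 + Z)/3)
(169 - 1*21394) + r(-2) = (169 - 1*21394) + (2/3)*(-2)*(-200 - 2) = (169 - 21394) + (2/3)*(-2)*(-202) = -21225 + 808/3 = -62867/3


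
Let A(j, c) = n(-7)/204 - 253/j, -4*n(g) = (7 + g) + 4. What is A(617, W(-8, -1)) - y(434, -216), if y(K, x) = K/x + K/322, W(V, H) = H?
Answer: 1605506/6513669 ≈ 0.24648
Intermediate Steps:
n(g) = -11/4 - g/4 (n(g) = -((7 + g) + 4)/4 = -(11 + g)/4 = -11/4 - g/4)
y(K, x) = K/322 + K/x (y(K, x) = K/x + K*(1/322) = K/x + K/322 = K/322 + K/x)
A(j, c) = -1/204 - 253/j (A(j, c) = (-11/4 - 1/4*(-7))/204 - 253/j = (-11/4 + 7/4)*(1/204) - 253/j = -1*1/204 - 253/j = -1/204 - 253/j)
A(617, W(-8, -1)) - y(434, -216) = (1/204)*(-51612 - 1*617)/617 - ((1/322)*434 + 434/(-216)) = (1/204)*(1/617)*(-51612 - 617) - (31/23 + 434*(-1/216)) = (1/204)*(1/617)*(-52229) - (31/23 - 217/108) = -52229/125868 - 1*(-1643/2484) = -52229/125868 + 1643/2484 = 1605506/6513669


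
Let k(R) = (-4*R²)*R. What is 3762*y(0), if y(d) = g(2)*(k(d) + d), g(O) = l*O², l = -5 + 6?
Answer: 0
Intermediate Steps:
l = 1
g(O) = O² (g(O) = 1*O² = O²)
k(R) = -4*R³
y(d) = -16*d³ + 4*d (y(d) = 2²*(-4*d³ + d) = 4*(d - 4*d³) = -16*d³ + 4*d)
3762*y(0) = 3762*(-16*0³ + 4*0) = 3762*(-16*0 + 0) = 3762*(0 + 0) = 3762*0 = 0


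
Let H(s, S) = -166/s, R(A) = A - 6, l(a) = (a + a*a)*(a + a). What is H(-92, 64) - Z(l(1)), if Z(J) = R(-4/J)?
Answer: 405/46 ≈ 8.8044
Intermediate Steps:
l(a) = 2*a*(a + a²) (l(a) = (a + a²)*(2*a) = 2*a*(a + a²))
R(A) = -6 + A
Z(J) = -6 - 4/J
H(-92, 64) - Z(l(1)) = -166/(-92) - (-6 - 4*1/(2*(1 + 1))) = -166*(-1/92) - (-6 - 4/(2*1*2)) = 83/46 - (-6 - 4/4) = 83/46 - (-6 - 4*¼) = 83/46 - (-6 - 1) = 83/46 - 1*(-7) = 83/46 + 7 = 405/46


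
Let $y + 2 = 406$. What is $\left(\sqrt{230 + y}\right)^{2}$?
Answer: $634$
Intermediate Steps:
$y = 404$ ($y = -2 + 406 = 404$)
$\left(\sqrt{230 + y}\right)^{2} = \left(\sqrt{230 + 404}\right)^{2} = \left(\sqrt{634}\right)^{2} = 634$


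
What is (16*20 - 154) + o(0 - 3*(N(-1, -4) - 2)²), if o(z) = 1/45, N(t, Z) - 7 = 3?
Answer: 7471/45 ≈ 166.02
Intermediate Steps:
N(t, Z) = 10 (N(t, Z) = 7 + 3 = 10)
o(z) = 1/45
(16*20 - 154) + o(0 - 3*(N(-1, -4) - 2)²) = (16*20 - 154) + 1/45 = (320 - 154) + 1/45 = 166 + 1/45 = 7471/45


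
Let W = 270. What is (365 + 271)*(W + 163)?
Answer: 275388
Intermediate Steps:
(365 + 271)*(W + 163) = (365 + 271)*(270 + 163) = 636*433 = 275388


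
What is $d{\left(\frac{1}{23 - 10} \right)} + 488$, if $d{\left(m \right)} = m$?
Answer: $\frac{6345}{13} \approx 488.08$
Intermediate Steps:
$d{\left(\frac{1}{23 - 10} \right)} + 488 = \frac{1}{23 - 10} + 488 = \frac{1}{13} + 488 = \frac{6345}{13}$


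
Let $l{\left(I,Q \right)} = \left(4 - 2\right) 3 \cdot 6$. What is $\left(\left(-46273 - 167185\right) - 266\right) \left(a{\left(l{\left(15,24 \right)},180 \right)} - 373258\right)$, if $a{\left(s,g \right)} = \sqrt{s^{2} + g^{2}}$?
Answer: $79774192792 - 7694064 \sqrt{26} \approx 7.9735 \cdot 10^{10}$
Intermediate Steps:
$l{\left(I,Q \right)} = 36$ ($l{\left(I,Q \right)} = \left(4 - 2\right) 3 \cdot 6 = 2 \cdot 3 \cdot 6 = 6 \cdot 6 = 36$)
$a{\left(s,g \right)} = \sqrt{g^{2} + s^{2}}$
$\left(\left(-46273 - 167185\right) - 266\right) \left(a{\left(l{\left(15,24 \right)},180 \right)} - 373258\right) = \left(\left(-46273 - 167185\right) - 266\right) \left(\sqrt{180^{2} + 36^{2}} - 373258\right) = \left(-213458 - 266\right) \left(\sqrt{32400 + 1296} - 373258\right) = - 213724 \left(\sqrt{33696} - 373258\right) = - 213724 \left(36 \sqrt{26} - 373258\right) = - 213724 \left(-373258 + 36 \sqrt{26}\right) = 79774192792 - 7694064 \sqrt{26}$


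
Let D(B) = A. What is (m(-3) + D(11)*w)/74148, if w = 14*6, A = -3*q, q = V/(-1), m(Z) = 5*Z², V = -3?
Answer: -237/24716 ≈ -0.0095889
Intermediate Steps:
q = 3 (q = -3/(-1) = -3*(-1) = 3)
A = -9 (A = -3*3 = -9)
w = 84
D(B) = -9
(m(-3) + D(11)*w)/74148 = (5*(-3)² - 9*84)/74148 = (5*9 - 756)*(1/74148) = (45 - 756)*(1/74148) = -711*1/74148 = -237/24716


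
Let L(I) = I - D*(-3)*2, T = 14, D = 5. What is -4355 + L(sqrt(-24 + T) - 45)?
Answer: -4370 + I*sqrt(10) ≈ -4370.0 + 3.1623*I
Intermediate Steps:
L(I) = 30 + I (L(I) = I - 5*(-3)*2 = I - (-15)*2 = I - 1*(-30) = I + 30 = 30 + I)
-4355 + L(sqrt(-24 + T) - 45) = -4355 + (30 + (sqrt(-24 + 14) - 45)) = -4355 + (30 + (sqrt(-10) - 45)) = -4355 + (30 + (I*sqrt(10) - 45)) = -4355 + (30 + (-45 + I*sqrt(10))) = -4355 + (-15 + I*sqrt(10)) = -4370 + I*sqrt(10)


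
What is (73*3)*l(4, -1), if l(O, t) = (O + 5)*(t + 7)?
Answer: 11826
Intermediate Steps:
l(O, t) = (5 + O)*(7 + t)
(73*3)*l(4, -1) = (73*3)*(35 + 5*(-1) + 7*4 + 4*(-1)) = 219*(35 - 5 + 28 - 4) = 219*54 = 11826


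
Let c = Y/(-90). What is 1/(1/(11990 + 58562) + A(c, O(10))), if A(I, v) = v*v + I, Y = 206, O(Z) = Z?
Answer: 3174840/310217189 ≈ 0.010234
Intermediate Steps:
c = -103/45 (c = 206/(-90) = 206*(-1/90) = -103/45 ≈ -2.2889)
A(I, v) = I + v² (A(I, v) = v² + I = I + v²)
1/(1/(11990 + 58562) + A(c, O(10))) = 1/(1/(11990 + 58562) + (-103/45 + 10²)) = 1/(1/70552 + (-103/45 + 100)) = 1/(1/70552 + 4397/45) = 1/(310217189/3174840) = 3174840/310217189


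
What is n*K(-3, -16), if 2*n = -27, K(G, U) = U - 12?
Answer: 378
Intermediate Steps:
K(G, U) = -12 + U
n = -27/2 (n = (1/2)*(-27) = -27/2 ≈ -13.500)
n*K(-3, -16) = -27*(-12 - 16)/2 = -27/2*(-28) = 378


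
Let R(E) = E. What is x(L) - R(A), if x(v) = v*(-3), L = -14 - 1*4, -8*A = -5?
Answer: 427/8 ≈ 53.375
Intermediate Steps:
A = 5/8 (A = -⅛*(-5) = 5/8 ≈ 0.62500)
L = -18 (L = -14 - 4 = -18)
x(v) = -3*v
x(L) - R(A) = -3*(-18) - 1*5/8 = 54 - 5/8 = 427/8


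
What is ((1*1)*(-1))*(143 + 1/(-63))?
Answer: -9008/63 ≈ -142.98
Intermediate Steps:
((1*1)*(-1))*(143 + 1/(-63)) = (1*(-1))*(143 - 1/63) = -1*9008/63 = -9008/63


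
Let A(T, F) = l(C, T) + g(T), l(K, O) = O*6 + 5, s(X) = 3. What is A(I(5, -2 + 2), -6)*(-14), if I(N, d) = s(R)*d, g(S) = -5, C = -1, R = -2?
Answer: 0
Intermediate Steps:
l(K, O) = 5 + 6*O (l(K, O) = 6*O + 5 = 5 + 6*O)
I(N, d) = 3*d
A(T, F) = 6*T (A(T, F) = (5 + 6*T) - 5 = 6*T)
A(I(5, -2 + 2), -6)*(-14) = (6*(3*(-2 + 2)))*(-14) = (6*(3*0))*(-14) = (6*0)*(-14) = 0*(-14) = 0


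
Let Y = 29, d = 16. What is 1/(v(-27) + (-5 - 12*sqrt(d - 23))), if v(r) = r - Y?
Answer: I/(-61*I + 12*sqrt(7)) ≈ -0.012899 + 0.0067137*I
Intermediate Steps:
v(r) = -29 + r (v(r) = r - 1*29 = r - 29 = -29 + r)
1/(v(-27) + (-5 - 12*sqrt(d - 23))) = 1/((-29 - 27) + (-5 - 12*sqrt(16 - 23))) = 1/(-56 + (-5 - 12*I*sqrt(7))) = 1/(-61 - 12*I*sqrt(7))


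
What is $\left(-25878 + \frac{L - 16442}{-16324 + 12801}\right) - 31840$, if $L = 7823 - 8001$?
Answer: $- \frac{203323894}{3523} \approx -57713.0$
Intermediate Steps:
$L = -178$
$\left(-25878 + \frac{L - 16442}{-16324 + 12801}\right) - 31840 = \left(-25878 + \frac{-178 - 16442}{-16324 + 12801}\right) - 31840 = \left(-25878 - \frac{16620}{-3523}\right) - 31840 = \left(-25878 - - \frac{16620}{3523}\right) - 31840 = \left(-25878 + \frac{16620}{3523}\right) - 31840 = - \frac{91151574}{3523} - 31840 = - \frac{203323894}{3523}$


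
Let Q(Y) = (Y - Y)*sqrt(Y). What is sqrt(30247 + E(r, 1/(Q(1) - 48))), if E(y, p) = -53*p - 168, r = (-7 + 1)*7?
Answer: sqrt(4331535)/12 ≈ 173.44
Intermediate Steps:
Q(Y) = 0 (Q(Y) = 0*sqrt(Y) = 0)
r = -42 (r = -6*7 = -42)
E(y, p) = -168 - 53*p
sqrt(30247 + E(r, 1/(Q(1) - 48))) = sqrt(30247 + (-168 - 53/(0 - 48))) = sqrt(30247 + (-168 - 53/(-48))) = sqrt(30247 + (-168 - 53*(-1/48))) = sqrt(30247 + (-168 + 53/48)) = sqrt(30247 - 8011/48) = sqrt(1443845/48) = sqrt(4331535)/12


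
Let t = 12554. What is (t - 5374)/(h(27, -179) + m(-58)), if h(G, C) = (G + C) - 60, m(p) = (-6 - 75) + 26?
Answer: -7180/267 ≈ -26.891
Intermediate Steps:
m(p) = -55 (m(p) = -81 + 26 = -55)
h(G, C) = -60 + C + G (h(G, C) = (C + G) - 60 = -60 + C + G)
(t - 5374)/(h(27, -179) + m(-58)) = (12554 - 5374)/((-60 - 179 + 27) - 55) = 7180/(-212 - 55) = 7180/(-267) = 7180*(-1/267) = -7180/267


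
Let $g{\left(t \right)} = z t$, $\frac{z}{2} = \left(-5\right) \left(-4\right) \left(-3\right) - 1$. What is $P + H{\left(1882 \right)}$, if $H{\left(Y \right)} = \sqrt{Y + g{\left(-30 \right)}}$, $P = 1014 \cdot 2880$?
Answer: $2920320 + \sqrt{5542} \approx 2.9204 \cdot 10^{6}$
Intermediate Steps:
$z = -122$ ($z = 2 \left(\left(-5\right) \left(-4\right) \left(-3\right) - 1\right) = 2 \left(20 \left(-3\right) - 1\right) = 2 \left(-60 - 1\right) = 2 \left(-61\right) = -122$)
$P = 2920320$
$g{\left(t \right)} = - 122 t$
$H{\left(Y \right)} = \sqrt{3660 + Y}$ ($H{\left(Y \right)} = \sqrt{Y - -3660} = \sqrt{Y + 3660} = \sqrt{3660 + Y}$)
$P + H{\left(1882 \right)} = 2920320 + \sqrt{3660 + 1882} = 2920320 + \sqrt{5542}$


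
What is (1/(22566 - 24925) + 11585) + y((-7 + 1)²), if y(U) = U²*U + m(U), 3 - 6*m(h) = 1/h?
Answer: 29676604301/509544 ≈ 58242.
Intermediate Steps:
m(h) = ½ - 1/(6*h)
y(U) = U³ + (-1 + 3*U)/(6*U) (y(U) = U²*U + (-1 + 3*U)/(6*U) = U³ + (-1 + 3*U)/(6*U))
(1/(22566 - 24925) + 11585) + y((-7 + 1)²) = (1/(22566 - 24925) + 11585) + (-⅙ + ((-7 + 1)²)⁴ + (-7 + 1)²/2)/((-7 + 1)²) = (1/(-2359) + 11585) + (-⅙ + ((-6)²)⁴ + (½)*(-6)²)/((-6)²) = (-1/2359 + 11585) + (-⅙ + 36⁴ + (½)*36)/36 = 27329014/2359 + (-⅙ + 1679616 + 18)/36 = 27329014/2359 + (1/36)*(10077803/6) = 27329014/2359 + 10077803/216 = 29676604301/509544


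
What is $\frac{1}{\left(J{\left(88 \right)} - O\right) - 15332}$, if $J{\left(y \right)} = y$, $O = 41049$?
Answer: $- \frac{1}{56293} \approx -1.7764 \cdot 10^{-5}$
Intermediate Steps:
$\frac{1}{\left(J{\left(88 \right)} - O\right) - 15332} = \frac{1}{\left(88 - 41049\right) - 15332} = \frac{1}{-40961 - 15332} = \frac{1}{-56293} = - \frac{1}{56293}$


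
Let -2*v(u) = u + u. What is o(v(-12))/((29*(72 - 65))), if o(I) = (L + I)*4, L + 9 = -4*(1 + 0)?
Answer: -4/203 ≈ -0.019704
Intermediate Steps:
v(u) = -u (v(u) = -(u + u)/2 = -u)
L = -13 (L = -9 - 4*(1 + 0) = -9 - 4*1 = -9 - 4 = -13)
o(I) = -52 + 4*I (o(I) = (-13 + I)*4 = -52 + 4*I)
o(v(-12))/((29*(72 - 65))) = (-52 + 4*(-1*(-12)))/((29*(72 - 65))) = (-52 + 4*12)/((29*7)) = (-52 + 48)/203 = -4*1/203 = -4/203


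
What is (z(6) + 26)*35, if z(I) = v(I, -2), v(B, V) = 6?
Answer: 1120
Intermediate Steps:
z(I) = 6
(z(6) + 26)*35 = (6 + 26)*35 = 32*35 = 1120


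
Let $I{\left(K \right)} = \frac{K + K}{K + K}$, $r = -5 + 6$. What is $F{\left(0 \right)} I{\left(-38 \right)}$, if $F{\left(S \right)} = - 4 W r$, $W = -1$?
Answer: $4$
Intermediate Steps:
$r = 1$
$I{\left(K \right)} = 1$ ($I{\left(K \right)} = \frac{2 K}{2 K} = 2 K \frac{1}{2 K} = 1$)
$F{\left(S \right)} = 4$ ($F{\left(S \right)} = \left(-4\right) \left(-1\right) 1 = 4 \cdot 1 = 4$)
$F{\left(0 \right)} I{\left(-38 \right)} = 4 \cdot 1 = 4$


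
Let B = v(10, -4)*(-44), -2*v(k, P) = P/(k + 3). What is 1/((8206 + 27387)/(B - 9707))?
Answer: -126279/462709 ≈ -0.27291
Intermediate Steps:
v(k, P) = -P/(2*(3 + k)) (v(k, P) = -P/(2*(k + 3)) = -P/(2*(3 + k)))
B = -88/13 (B = -1*(-4)/(6 + 2*10)*(-44) = -1*(-4)/(6 + 20)*(-44) = -1*(-4)/26*(-44) = -1*(-4)*1/26*(-44) = (2/13)*(-44) = -88/13 ≈ -6.7692)
1/((8206 + 27387)/(B - 9707)) = 1/((8206 + 27387)/(-88/13 - 9707)) = 1/(35593/(-126279/13)) = 1/(35593*(-13/126279)) = 1/(-462709/126279) = -126279/462709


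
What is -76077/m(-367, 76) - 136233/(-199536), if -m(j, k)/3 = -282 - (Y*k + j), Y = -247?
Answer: 2542993035/1254216784 ≈ 2.0276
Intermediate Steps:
m(j, k) = 846 - 741*k + 3*j (m(j, k) = -3*(-282 - (-247*k + j)) = -3*(-282 - (j - 247*k)) = -3*(-282 + (-j + 247*k)) = -3*(-282 - j + 247*k) = 846 - 741*k + 3*j)
-76077/m(-367, 76) - 136233/(-199536) = -76077/(846 - 741*76 + 3*(-367)) - 136233/(-199536) = -76077/(846 - 56316 - 1101) - 136233*(-1/199536) = -76077/(-56571) + 45411/66512 = -76077*(-1/56571) + 45411/66512 = 25359/18857 + 45411/66512 = 2542993035/1254216784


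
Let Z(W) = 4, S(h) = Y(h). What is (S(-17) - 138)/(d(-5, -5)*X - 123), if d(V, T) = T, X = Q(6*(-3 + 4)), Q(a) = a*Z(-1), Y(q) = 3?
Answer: 5/9 ≈ 0.55556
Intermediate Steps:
S(h) = 3
Q(a) = 4*a (Q(a) = a*4 = 4*a)
X = 24 (X = 4*(6*(-3 + 4)) = 4*(6*1) = 4*6 = 24)
(S(-17) - 138)/(d(-5, -5)*X - 123) = (3 - 138)/(-5*24 - 123) = -135/(-120 - 123) = -135/(-243) = -135*(-1/243) = 5/9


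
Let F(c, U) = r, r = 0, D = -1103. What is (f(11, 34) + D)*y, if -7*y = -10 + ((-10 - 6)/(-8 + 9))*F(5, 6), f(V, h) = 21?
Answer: -10820/7 ≈ -1545.7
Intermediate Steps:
F(c, U) = 0
y = 10/7 (y = -(-10 + ((-10 - 6)/(-8 + 9))*0)/7 = -(-10 - 16/1*0)/7 = -(-10 - 16*1*0)/7 = -(-10 - 16*0)/7 = -(-10 + 0)/7 = -1/7*(-10) = 10/7 ≈ 1.4286)
(f(11, 34) + D)*y = (21 - 1103)*(10/7) = -1082*10/7 = -10820/7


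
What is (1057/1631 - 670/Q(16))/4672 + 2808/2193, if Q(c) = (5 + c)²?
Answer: 449272608587/350925333696 ≈ 1.2803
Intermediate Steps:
(1057/1631 - 670/Q(16))/4672 + 2808/2193 = (1057/1631 - 670/(5 + 16)²)/4672 + 2808/2193 = (1057*(1/1631) - 670/(21²))*(1/4672) + 2808*(1/2193) = (151/233 - 670/441)*(1/4672) + 936/731 = -89519/102753*1/4672 + 936/731 = -89519/480062016 + 936/731 = 449272608587/350925333696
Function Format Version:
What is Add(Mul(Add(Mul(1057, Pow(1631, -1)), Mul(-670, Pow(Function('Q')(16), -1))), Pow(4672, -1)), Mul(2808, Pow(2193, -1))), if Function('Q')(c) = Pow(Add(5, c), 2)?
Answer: Rational(449272608587, 350925333696) ≈ 1.2803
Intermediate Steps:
Add(Mul(Add(Mul(1057, Pow(1631, -1)), Mul(-670, Pow(Function('Q')(16), -1))), Pow(4672, -1)), Mul(2808, Pow(2193, -1))) = Add(Mul(Add(Mul(1057, Pow(1631, -1)), Mul(-670, Pow(Pow(Add(5, 16), 2), -1))), Pow(4672, -1)), Mul(2808, Pow(2193, -1))) = Add(Mul(Add(Mul(1057, Rational(1, 1631)), Mul(-670, Pow(Pow(21, 2), -1))), Rational(1, 4672)), Mul(2808, Rational(1, 2193))) = Add(Mul(Add(Rational(151, 233), Mul(-670, Pow(441, -1))), Rational(1, 4672)), Rational(936, 731)) = Add(Mul(Add(Rational(151, 233), Mul(-670, Rational(1, 441))), Rational(1, 4672)), Rational(936, 731)) = Add(Mul(Add(Rational(151, 233), Rational(-670, 441)), Rational(1, 4672)), Rational(936, 731)) = Add(Mul(Rational(-89519, 102753), Rational(1, 4672)), Rational(936, 731)) = Add(Rational(-89519, 480062016), Rational(936, 731)) = Rational(449272608587, 350925333696)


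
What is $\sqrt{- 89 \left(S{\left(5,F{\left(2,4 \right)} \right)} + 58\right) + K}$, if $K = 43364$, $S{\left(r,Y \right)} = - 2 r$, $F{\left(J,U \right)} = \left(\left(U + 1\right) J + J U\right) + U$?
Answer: $2 \sqrt{9773} \approx 197.72$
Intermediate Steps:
$F{\left(J,U \right)} = U + J U + J \left(1 + U\right)$ ($F{\left(J,U \right)} = \left(\left(1 + U\right) J + J U\right) + U = \left(J \left(1 + U\right) + J U\right) + U = \left(J U + J \left(1 + U\right)\right) + U = U + J U + J \left(1 + U\right)$)
$\sqrt{- 89 \left(S{\left(5,F{\left(2,4 \right)} \right)} + 58\right) + K} = \sqrt{- 89 \left(\left(-2\right) 5 + 58\right) + 43364} = \sqrt{- 89 \left(-10 + 58\right) + 43364} = \sqrt{\left(-89\right) 48 + 43364} = \sqrt{-4272 + 43364} = \sqrt{39092} = 2 \sqrt{9773}$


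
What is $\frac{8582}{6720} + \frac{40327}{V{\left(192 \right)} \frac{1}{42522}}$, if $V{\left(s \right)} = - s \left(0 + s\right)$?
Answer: $- \frac{1428948013}{30720} \approx -46515.0$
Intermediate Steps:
$V{\left(s \right)} = - s^{2}$ ($V{\left(s \right)} = - s s = - s^{2}$)
$\frac{8582}{6720} + \frac{40327}{V{\left(192 \right)} \frac{1}{42522}} = \frac{8582}{6720} + \frac{40327}{- 192^{2} \cdot \frac{1}{42522}} = 8582 \cdot \frac{1}{6720} + \frac{40327}{\left(-1\right) 36864 \cdot \frac{1}{42522}} = \frac{613}{480} + \frac{40327}{\left(-36864\right) \frac{1}{42522}} = \frac{613}{480} + \frac{40327}{- \frac{6144}{7087}} = \frac{613}{480} + 40327 \left(- \frac{7087}{6144}\right) = \frac{613}{480} - \frac{285797449}{6144} = - \frac{1428948013}{30720}$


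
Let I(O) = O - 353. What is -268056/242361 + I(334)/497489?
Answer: -14817724027/13396881281 ≈ -1.1061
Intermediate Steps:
I(O) = -353 + O
-268056/242361 + I(334)/497489 = -268056/242361 + (-353 + 334)/497489 = -268056*1/242361 - 19*1/497489 = -29784/26929 - 19/497489 = -14817724027/13396881281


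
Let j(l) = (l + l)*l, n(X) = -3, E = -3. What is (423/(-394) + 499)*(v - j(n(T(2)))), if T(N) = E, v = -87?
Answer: -20599215/394 ≈ -52282.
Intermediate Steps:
T(N) = -3
j(l) = 2*l**2 (j(l) = (2*l)*l = 2*l**2)
(423/(-394) + 499)*(v - j(n(T(2)))) = (423/(-394) + 499)*(-87 - 2*(-3)**2) = (423*(-1/394) + 499)*(-87 - 2*9) = (-423/394 + 499)*(-87 - 1*18) = 196183*(-87 - 18)/394 = (196183/394)*(-105) = -20599215/394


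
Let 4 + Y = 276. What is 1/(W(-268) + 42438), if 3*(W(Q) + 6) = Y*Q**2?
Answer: 3/19663424 ≈ 1.5257e-7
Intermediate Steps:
Y = 272 (Y = -4 + 276 = 272)
W(Q) = -6 + 272*Q**2/3 (W(Q) = -6 + (272*Q**2)/3 = -6 + 272*Q**2/3)
1/(W(-268) + 42438) = 1/((-6 + (272/3)*(-268)**2) + 42438) = 1/((-6 + (272/3)*71824) + 42438) = 1/((-6 + 19536128/3) + 42438) = 1/(19536110/3 + 42438) = 1/(19663424/3) = 3/19663424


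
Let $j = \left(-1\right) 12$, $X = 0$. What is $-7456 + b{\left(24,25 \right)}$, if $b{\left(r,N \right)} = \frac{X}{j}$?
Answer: $-7456$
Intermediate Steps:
$j = -12$
$b{\left(r,N \right)} = 0$ ($b{\left(r,N \right)} = \frac{0}{-12} = 0 \left(- \frac{1}{12}\right) = 0$)
$-7456 + b{\left(24,25 \right)} = -7456 + 0 = -7456$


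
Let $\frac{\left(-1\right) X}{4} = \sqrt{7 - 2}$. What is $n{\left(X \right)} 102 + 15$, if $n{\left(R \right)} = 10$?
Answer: $1035$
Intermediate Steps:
$X = - 4 \sqrt{5}$ ($X = - 4 \sqrt{7 - 2} = - 4 \sqrt{5} \approx -8.9443$)
$n{\left(X \right)} 102 + 15 = 10 \cdot 102 + 15 = 1020 + 15 = 1035$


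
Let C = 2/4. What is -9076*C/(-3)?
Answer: 4538/3 ≈ 1512.7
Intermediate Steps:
C = ½ (C = 2*(¼) = ½ ≈ 0.50000)
-9076*C/(-3) = -4538/(-3) = -4538*(-1)/3 = -9076*(-⅙) = 4538/3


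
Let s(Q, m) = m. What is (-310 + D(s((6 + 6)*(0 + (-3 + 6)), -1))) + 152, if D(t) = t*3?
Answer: -161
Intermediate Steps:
D(t) = 3*t
(-310 + D(s((6 + 6)*(0 + (-3 + 6)), -1))) + 152 = (-310 + 3*(-1)) + 152 = (-310 - 3) + 152 = -313 + 152 = -161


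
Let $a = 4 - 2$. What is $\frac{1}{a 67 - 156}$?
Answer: $- \frac{1}{22} \approx -0.045455$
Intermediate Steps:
$a = 2$ ($a = 4 - 2 = 2$)
$\frac{1}{a 67 - 156} = \frac{1}{2 \cdot 67 - 156} = \frac{1}{134 - 156} = \frac{1}{-22} = - \frac{1}{22}$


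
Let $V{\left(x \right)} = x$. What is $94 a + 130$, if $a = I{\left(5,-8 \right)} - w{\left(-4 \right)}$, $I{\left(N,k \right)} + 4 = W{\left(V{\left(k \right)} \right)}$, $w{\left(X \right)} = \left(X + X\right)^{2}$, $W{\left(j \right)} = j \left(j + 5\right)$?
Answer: $-4006$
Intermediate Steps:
$W{\left(j \right)} = j \left(5 + j\right)$
$w{\left(X \right)} = 4 X^{2}$ ($w{\left(X \right)} = \left(2 X\right)^{2} = 4 X^{2}$)
$I{\left(N,k \right)} = -4 + k \left(5 + k\right)$
$a = -44$ ($a = \left(-4 - 8 \left(5 - 8\right)\right) - 4 \left(-4\right)^{2} = \left(-4 - -24\right) - 4 \cdot 16 = \left(-4 + 24\right) - 64 = 20 - 64 = -44$)
$94 a + 130 = 94 \left(-44\right) + 130 = -4136 + 130 = -4006$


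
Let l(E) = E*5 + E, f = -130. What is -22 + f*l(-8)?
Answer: 6218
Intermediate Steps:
l(E) = 6*E (l(E) = 5*E + E = 6*E)
-22 + f*l(-8) = -22 - 780*(-8) = -22 - 130*(-48) = -22 + 6240 = 6218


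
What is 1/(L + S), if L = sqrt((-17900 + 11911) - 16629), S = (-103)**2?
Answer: 10609/112573499 - I*sqrt(22618)/112573499 ≈ 9.4241e-5 - 1.336e-6*I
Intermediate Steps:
S = 10609
L = I*sqrt(22618) (L = sqrt(-5989 - 16629) = sqrt(-22618) = I*sqrt(22618) ≈ 150.39*I)
1/(L + S) = 1/(I*sqrt(22618) + 10609) = 1/(10609 + I*sqrt(22618))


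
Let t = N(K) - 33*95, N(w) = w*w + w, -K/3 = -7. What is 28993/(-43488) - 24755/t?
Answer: 111005239/12915936 ≈ 8.5944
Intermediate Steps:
K = 21 (K = -3*(-7) = 21)
N(w) = w + w² (N(w) = w² + w = w + w²)
t = -2673 (t = 21*(1 + 21) - 33*95 = 21*22 - 3135 = 462 - 3135 = -2673)
28993/(-43488) - 24755/t = 28993/(-43488) - 24755/(-2673) = 28993*(-1/43488) - 24755*(-1/2673) = -28993/43488 + 24755/2673 = 111005239/12915936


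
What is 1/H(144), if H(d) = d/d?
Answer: 1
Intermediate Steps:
H(d) = 1
1/H(144) = 1/1 = 1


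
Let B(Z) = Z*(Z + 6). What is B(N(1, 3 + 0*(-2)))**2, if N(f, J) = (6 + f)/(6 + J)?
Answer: 182329/6561 ≈ 27.790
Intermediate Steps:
N(f, J) = (6 + f)/(6 + J)
B(Z) = Z*(6 + Z)
B(N(1, 3 + 0*(-2)))**2 = (((6 + 1)/(6 + (3 + 0*(-2))))*(6 + (6 + 1)/(6 + (3 + 0*(-2)))))**2 = ((7/(6 + (3 + 0)))*(6 + 7/(6 + (3 + 0))))**2 = ((7/(6 + 3))*(6 + 7/(6 + 3)))**2 = ((7/9)*(6 + 7/9))**2 = (((1/9)*7)*(6 + (1/9)*7))**2 = (7*(6 + 7/9)/9)**2 = ((7/9)*(61/9))**2 = (427/81)**2 = 182329/6561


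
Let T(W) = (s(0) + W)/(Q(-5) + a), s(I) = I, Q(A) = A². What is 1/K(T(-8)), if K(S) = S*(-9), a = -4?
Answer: 7/24 ≈ 0.29167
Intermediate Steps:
T(W) = W/21 (T(W) = (0 + W)/((-5)² - 4) = W/(25 - 4) = W/21)
K(S) = -9*S
1/K(T(-8)) = 1/(-3*(-8)/7) = 1/(-9*(-8/21)) = 1/(24/7) = 7/24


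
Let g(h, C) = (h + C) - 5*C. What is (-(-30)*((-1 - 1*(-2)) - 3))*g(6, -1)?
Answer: -600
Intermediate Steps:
g(h, C) = h - 4*C (g(h, C) = (C + h) - 5*C = h - 4*C)
(-(-30)*((-1 - 1*(-2)) - 3))*g(6, -1) = (-(-30)*((-1 - 1*(-2)) - 3))*(6 - 4*(-1)) = (-(-30)*((-1 + 2) - 3))*(6 + 4) = -(-30)*(1 - 3)*10 = -(-30)*(-2)*10 = -30*2*10 = -60*10 = -600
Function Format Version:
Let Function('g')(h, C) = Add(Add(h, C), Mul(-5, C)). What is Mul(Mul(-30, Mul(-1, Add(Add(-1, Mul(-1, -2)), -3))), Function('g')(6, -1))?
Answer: -600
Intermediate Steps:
Function('g')(h, C) = Add(h, Mul(-4, C)) (Function('g')(h, C) = Add(Add(C, h), Mul(-5, C)) = Add(h, Mul(-4, C)))
Mul(Mul(-30, Mul(-1, Add(Add(-1, Mul(-1, -2)), -3))), Function('g')(6, -1)) = Mul(Mul(-30, Mul(-1, Add(Add(-1, Mul(-1, -2)), -3))), Add(6, Mul(-4, -1))) = Mul(Mul(-30, Mul(-1, Add(Add(-1, 2), -3))), Add(6, 4)) = Mul(Mul(-30, Mul(-1, Add(1, -3))), 10) = Mul(Mul(-30, Mul(-1, -2)), 10) = Mul(Mul(-30, 2), 10) = Mul(-60, 10) = -600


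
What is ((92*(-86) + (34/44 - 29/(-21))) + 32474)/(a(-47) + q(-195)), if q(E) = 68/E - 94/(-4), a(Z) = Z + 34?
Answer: 737661535/304843 ≈ 2419.8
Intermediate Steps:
a(Z) = 34 + Z
q(E) = 47/2 + 68/E (q(E) = 68/E - 94*(-¼) = 68/E + 47/2 = 47/2 + 68/E)
((92*(-86) + (34/44 - 29/(-21))) + 32474)/(a(-47) + q(-195)) = ((92*(-86) + (34/44 - 29/(-21))) + 32474)/((34 - 47) + (47/2 + 68/(-195))) = ((-7912 + (34*(1/44) - 29*(-1/21))) + 32474)/(-13 + (47/2 + 68*(-1/195))) = ((-7912 + (17/22 + 29/21)) + 32474)/(-13 + (47/2 - 68/195)) = ((-7912 + 995/462) + 32474)/(-13 + 9029/390) = (-3654349/462 + 32474)/(3959/390) = (11348639/462)*(390/3959) = 737661535/304843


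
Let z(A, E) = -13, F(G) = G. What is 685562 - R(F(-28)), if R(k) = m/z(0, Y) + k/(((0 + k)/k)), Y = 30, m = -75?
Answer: 8912595/13 ≈ 6.8558e+5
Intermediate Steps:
R(k) = 75/13 + k (R(k) = -75/(-13) + k/(((0 + k)/k)) = -75*(-1/13) + k/((k/k)) = 75/13 + k/1 = 75/13 + k*1 = 75/13 + k)
685562 - R(F(-28)) = 685562 - (75/13 - 28) = 685562 - 1*(-289/13) = 685562 + 289/13 = 8912595/13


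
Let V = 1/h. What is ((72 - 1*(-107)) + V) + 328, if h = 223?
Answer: 113062/223 ≈ 507.00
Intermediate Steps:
V = 1/223 ≈ 0.0044843
((72 - 1*(-107)) + V) + 328 = ((72 - 1*(-107)) + 1/223) + 328 = ((72 + 107) + 1/223) + 328 = (179 + 1/223) + 328 = 39918/223 + 328 = 113062/223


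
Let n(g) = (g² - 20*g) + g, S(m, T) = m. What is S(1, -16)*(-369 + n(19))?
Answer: -369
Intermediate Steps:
n(g) = g² - 19*g
S(1, -16)*(-369 + n(19)) = 1*(-369 + 19*(-19 + 19)) = 1*(-369 + 19*0) = 1*(-369 + 0) = 1*(-369) = -369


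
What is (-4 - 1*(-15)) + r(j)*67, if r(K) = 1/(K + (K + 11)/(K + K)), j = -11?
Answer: 54/11 ≈ 4.9091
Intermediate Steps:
r(K) = 1/(K + (11 + K)/(2*K)) (r(K) = 1/(K + (11 + K)/((2*K))) = 1/(K + (11 + K)*(1/(2*K))) = 1/(K + (11 + K)/(2*K)))
(-4 - 1*(-15)) + r(j)*67 = (-4 - 1*(-15)) + (2*(-11)/(11 - 11 + 2*(-11)²))*67 = (-4 + 15) + (2*(-11)/(11 - 11 + 2*121))*67 = 11 + (2*(-11)/(11 - 11 + 242))*67 = 11 + (2*(-11)/242)*67 = 11 + (2*(-11)*(1/242))*67 = 11 - 1/11*67 = 11 - 67/11 = 54/11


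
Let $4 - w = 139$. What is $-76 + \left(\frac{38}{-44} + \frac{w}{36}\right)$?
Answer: $- \frac{3547}{44} \approx -80.614$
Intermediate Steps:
$w = -135$ ($w = 4 - 139 = -135$)
$-76 + \left(\frac{38}{-44} + \frac{w}{36}\right) = -76 + \left(\frac{38}{-44} - \frac{135}{36}\right) = -76 + \left(38 \left(- \frac{1}{44}\right) - \frac{15}{4}\right) = -76 - \frac{203}{44} = - \frac{3547}{44}$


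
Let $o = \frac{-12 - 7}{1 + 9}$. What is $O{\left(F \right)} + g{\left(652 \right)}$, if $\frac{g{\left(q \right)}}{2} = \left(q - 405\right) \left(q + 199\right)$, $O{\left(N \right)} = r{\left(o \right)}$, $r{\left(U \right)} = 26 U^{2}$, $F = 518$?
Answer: $\frac{21024393}{50} \approx 4.2049 \cdot 10^{5}$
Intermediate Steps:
$o = - \frac{19}{10} \approx -1.9$
$O{\left(N \right)} = \frac{4693}{50}$ ($O{\left(N \right)} = 26 \left(- \frac{19}{10}\right)^{2} = 26 \cdot \frac{361}{100} = \frac{4693}{50}$)
$g{\left(q \right)} = 2 \left(-405 + q\right) \left(199 + q\right)$ ($g{\left(q \right)} = 2 \left(q - 405\right) \left(q + 199\right) = 2 \left(-405 + q\right) \left(199 + q\right)$)
$O{\left(F \right)} + g{\left(652 \right)} = \frac{4693}{50} - \left(429814 - 850208\right) = \frac{4693}{50} - -420394 = \frac{4693}{50} + 420394 = \frac{21024393}{50}$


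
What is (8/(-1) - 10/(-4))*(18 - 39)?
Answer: 231/2 ≈ 115.50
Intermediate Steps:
(8/(-1) - 10/(-4))*(18 - 39) = (8*(-1) - 10*(-1/4))*(-21) = (-8 + 5/2)*(-21) = -11/2*(-21) = 231/2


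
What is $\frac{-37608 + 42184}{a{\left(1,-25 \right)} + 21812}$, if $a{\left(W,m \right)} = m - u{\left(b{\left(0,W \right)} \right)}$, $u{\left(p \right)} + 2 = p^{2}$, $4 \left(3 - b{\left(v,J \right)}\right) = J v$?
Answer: $\frac{104}{495} \approx 0.2101$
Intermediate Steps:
$b{\left(v,J \right)} = 3 - \frac{J v}{4}$
$u{\left(p \right)} = -2 + p^{2}$
$a{\left(W,m \right)} = -7 + m$ ($a{\left(W,m \right)} = m - \left(-2 + \left(3 - \frac{1}{4} W 0\right)^{2}\right) = m - \left(-2 + \left(3 + 0\right)^{2}\right) = m - \left(-2 + 3^{2}\right) = m - \left(-2 + 9\right) = m - 7 = -7 + m$)
$\frac{-37608 + 42184}{a{\left(1,-25 \right)} + 21812} = \frac{-37608 + 42184}{\left(-7 - 25\right) + 21812} = \frac{4576}{-32 + 21812} = \frac{4576}{21780} = 4576 \cdot \frac{1}{21780} = \frac{104}{495}$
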